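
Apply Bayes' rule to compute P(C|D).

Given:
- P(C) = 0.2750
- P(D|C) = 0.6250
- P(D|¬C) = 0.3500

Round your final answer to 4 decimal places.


Bayes' theorem: P(C|D) = P(D|C) × P(C) / P(D)

Step 1: Calculate P(D) using law of total probability
P(D) = P(D|C)P(C) + P(D|¬C)P(¬C)
     = 0.6250 × 0.2750 + 0.3500 × 0.7250
     = 0.17187500 + 0.25375000
     = 0.42562500

Step 2: Apply Bayes' theorem
P(C|D) = P(D|C) × P(C) / P(D)
       = 0.17187500 / 0.42562500
       = 0.4038


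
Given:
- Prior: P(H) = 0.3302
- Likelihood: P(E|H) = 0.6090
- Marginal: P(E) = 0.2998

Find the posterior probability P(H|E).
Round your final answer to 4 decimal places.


Using Bayes' theorem:

P(H|E) = P(E|H) × P(H) / P(E)
       = 0.6090 × 0.3302 / 0.2998
       = 0.20109180 / 0.2998
       = 0.6708

The evidence strengthens our belief in H.
Prior: 0.3302 → Posterior: 0.6708


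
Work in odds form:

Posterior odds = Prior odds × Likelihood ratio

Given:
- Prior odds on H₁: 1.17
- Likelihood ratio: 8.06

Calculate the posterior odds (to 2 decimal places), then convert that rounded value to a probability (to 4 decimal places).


Step 1: Calculate posterior odds
Posterior odds = Prior odds × LR
               = 1.17 × 8.06
               = 9.43

Step 2: Convert to probability
P(H₁|E) = Posterior odds / (1 + Posterior odds)
       = 9.43 / (1 + 9.43)
       = 9.43 / 10.43
       = 0.9041

The evidence increased P(H₁) from 0.5392 to 0.9041.


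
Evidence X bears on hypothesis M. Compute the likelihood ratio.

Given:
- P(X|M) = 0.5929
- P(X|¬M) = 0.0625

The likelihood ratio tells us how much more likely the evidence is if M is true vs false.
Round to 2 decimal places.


Likelihood Ratio (LR) = P(X|M) / P(X|¬M)

LR = 0.5929 / 0.0625
   = 9.49

The evidence is 9.49 times more likely if M is true than if M is false.
Because LR exceeds 1, X is evidence for M.


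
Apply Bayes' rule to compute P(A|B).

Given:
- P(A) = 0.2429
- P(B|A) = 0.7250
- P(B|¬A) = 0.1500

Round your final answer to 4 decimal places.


Bayes' theorem: P(A|B) = P(B|A) × P(A) / P(B)

Step 1: Calculate P(B) using law of total probability
P(B) = P(B|A)P(A) + P(B|¬A)P(¬A)
     = 0.7250 × 0.2429 + 0.1500 × 0.7571
     = 0.17610250 + 0.11356500
     = 0.28966750

Step 2: Apply Bayes' theorem
P(A|B) = P(B|A) × P(A) / P(B)
       = 0.17610250 / 0.28966750
       = 0.6079


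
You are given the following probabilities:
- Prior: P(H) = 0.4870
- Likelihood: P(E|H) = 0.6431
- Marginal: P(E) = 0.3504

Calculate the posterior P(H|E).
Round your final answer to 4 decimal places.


Using Bayes' theorem:

P(H|E) = P(E|H) × P(H) / P(E)
       = 0.6431 × 0.4870 / 0.3504
       = 0.31318970 / 0.3504
       = 0.8938

The evidence strengthens our belief in H.
Prior: 0.4870 → Posterior: 0.8938


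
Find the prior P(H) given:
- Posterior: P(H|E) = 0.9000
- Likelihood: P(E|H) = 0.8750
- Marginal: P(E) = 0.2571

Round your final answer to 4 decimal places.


From Bayes' theorem: P(H|E) = P(E|H) × P(H) / P(E)

Rearranging for P(H):
P(H) = P(H|E) × P(E) / P(E|H)
     = 0.9000 × 0.2571 / 0.8750
     = 0.23139000 / 0.8750
     = 0.2644


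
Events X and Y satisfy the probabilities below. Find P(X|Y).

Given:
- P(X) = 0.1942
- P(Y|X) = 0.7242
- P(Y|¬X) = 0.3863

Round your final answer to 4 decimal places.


Bayes' theorem: P(X|Y) = P(Y|X) × P(X) / P(Y)

Step 1: Calculate P(Y) using law of total probability
P(Y) = P(Y|X)P(X) + P(Y|¬X)P(¬X)
     = 0.7242 × 0.1942 + 0.3863 × 0.8058
     = 0.14063964 + 0.31128054
     = 0.45192018

Step 2: Apply Bayes' theorem
P(X|Y) = P(Y|X) × P(X) / P(Y)
       = 0.14063964 / 0.45192018
       = 0.3112


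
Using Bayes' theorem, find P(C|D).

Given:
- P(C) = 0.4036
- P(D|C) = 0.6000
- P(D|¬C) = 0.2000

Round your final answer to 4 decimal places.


Bayes' theorem: P(C|D) = P(D|C) × P(C) / P(D)

Step 1: Calculate P(D) using law of total probability
P(D) = P(D|C)P(C) + P(D|¬C)P(¬C)
     = 0.6000 × 0.4036 + 0.2000 × 0.5964
     = 0.24216000 + 0.11928000
     = 0.36144000

Step 2: Apply Bayes' theorem
P(C|D) = P(D|C) × P(C) / P(D)
       = 0.24216000 / 0.36144000
       = 0.6700


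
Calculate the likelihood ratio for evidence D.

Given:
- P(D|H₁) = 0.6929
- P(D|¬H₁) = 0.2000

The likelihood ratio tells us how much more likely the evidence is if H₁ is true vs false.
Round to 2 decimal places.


Likelihood Ratio (LR) = P(D|H₁) / P(D|¬H₁)

LR = 0.6929 / 0.2000
   = 3.46

The evidence is 3.46 times more likely if H₁ is true than if H₁ is false.
Since LR > 1, the evidence supports H₁ over ¬H₁.


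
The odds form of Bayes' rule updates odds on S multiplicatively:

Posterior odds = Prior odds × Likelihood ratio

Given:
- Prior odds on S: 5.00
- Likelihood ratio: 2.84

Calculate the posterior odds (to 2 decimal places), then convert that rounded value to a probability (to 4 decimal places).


Step 1: Calculate posterior odds
Posterior odds = Prior odds × LR
               = 5.00 × 2.84
               = 14.20

Step 2: Convert to probability
P(S|E) = Posterior odds / (1 + Posterior odds)
       = 14.20 / (1 + 14.20)
       = 14.20 / 15.20
       = 0.9342

The evidence increased P(S) from 0.8333 to 0.9342.


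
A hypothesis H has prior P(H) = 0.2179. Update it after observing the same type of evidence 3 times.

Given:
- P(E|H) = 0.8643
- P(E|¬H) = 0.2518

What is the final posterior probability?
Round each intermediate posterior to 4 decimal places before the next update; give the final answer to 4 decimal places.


Sequential Bayesian updating:

Initial prior: P(H) = 0.2179

Update 1:
  P(E) = 0.8643 × 0.2179 + 0.2518 × 0.7821 = 0.18833097 + 0.19693278 = 0.38526375
  P(H|E) = 0.18833097 / 0.38526375 = 0.4888

Update 2:
  P(E) = 0.8643 × 0.4888 + 0.2518 × 0.5112 = 0.42246984 + 0.12872016 = 0.55119000
  P(H|E) = 0.42246984 / 0.55119000 = 0.7665

Update 3:
  P(E) = 0.8643 × 0.7665 + 0.2518 × 0.2335 = 0.66248595 + 0.05879530 = 0.72128125
  P(H|E) = 0.66248595 / 0.72128125 = 0.9185

Final posterior: 0.9185


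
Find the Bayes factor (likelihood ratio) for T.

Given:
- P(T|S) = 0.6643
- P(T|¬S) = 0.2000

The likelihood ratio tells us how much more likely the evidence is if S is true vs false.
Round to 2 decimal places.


Likelihood Ratio (LR) = P(T|S) / P(T|¬S)

LR = 0.6643 / 0.2000
   = 3.32

The evidence is 3.32 times more likely if S is true than if S is false.
Since LR > 1, the evidence supports S over ¬S.


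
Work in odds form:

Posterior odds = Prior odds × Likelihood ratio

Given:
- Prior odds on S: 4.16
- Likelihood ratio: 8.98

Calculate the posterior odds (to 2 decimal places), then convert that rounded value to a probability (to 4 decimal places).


Step 1: Calculate posterior odds
Posterior odds = Prior odds × LR
               = 4.16 × 8.98
               = 37.36

Step 2: Convert to probability
P(S|E) = Posterior odds / (1 + Posterior odds)
       = 37.36 / (1 + 37.36)
       = 37.36 / 38.36
       = 0.9739

The evidence increased P(S) from 0.8062 to 0.9739.


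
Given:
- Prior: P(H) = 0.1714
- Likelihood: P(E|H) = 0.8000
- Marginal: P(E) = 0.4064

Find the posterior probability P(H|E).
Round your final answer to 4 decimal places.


Using Bayes' theorem:

P(H|E) = P(E|H) × P(H) / P(E)
       = 0.8000 × 0.1714 / 0.4064
       = 0.13712000 / 0.4064
       = 0.3374

The evidence strengthens our belief in H.
Prior: 0.1714 → Posterior: 0.3374


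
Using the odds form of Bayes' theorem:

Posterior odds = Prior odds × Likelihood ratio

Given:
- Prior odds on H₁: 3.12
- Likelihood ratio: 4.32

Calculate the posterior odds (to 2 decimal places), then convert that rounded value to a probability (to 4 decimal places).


Step 1: Calculate posterior odds
Posterior odds = Prior odds × LR
               = 3.12 × 4.32
               = 13.48

Step 2: Convert to probability
P(H₁|E) = Posterior odds / (1 + Posterior odds)
       = 13.48 / (1 + 13.48)
       = 13.48 / 14.48
       = 0.9309

The evidence increased P(H₁) from 0.7573 to 0.9309.


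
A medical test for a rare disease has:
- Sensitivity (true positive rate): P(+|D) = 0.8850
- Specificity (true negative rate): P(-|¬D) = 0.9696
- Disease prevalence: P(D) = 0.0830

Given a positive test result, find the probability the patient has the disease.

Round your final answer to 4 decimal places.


Let D = has disease, + = positive test

Given:
- P(D) = 0.0830 (prevalence)
- P(+|D) = 0.8850 (sensitivity)
- P(-|¬D) = 0.9696 (specificity)
- P(+|¬D) = 0.0304 (false positive rate = 1 - specificity)

Step 1: Find P(+)
P(+) = P(+|D)P(D) + P(+|¬D)P(¬D)
     = 0.8850 × 0.0830 + 0.0304 × 0.9170
     = 0.07345500 + 0.02787680
     = 0.10133180

Step 2: Apply Bayes' theorem for P(D|+)
P(D|+) = P(+|D)P(D) / P(+)
       = 0.07345500 / 0.10133180
       = 0.7249


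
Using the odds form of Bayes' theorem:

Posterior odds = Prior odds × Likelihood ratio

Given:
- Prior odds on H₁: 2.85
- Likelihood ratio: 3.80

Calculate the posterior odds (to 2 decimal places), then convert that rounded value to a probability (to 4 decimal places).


Step 1: Calculate posterior odds
Posterior odds = Prior odds × LR
               = 2.85 × 3.80
               = 10.83

Step 2: Convert to probability
P(H₁|E) = Posterior odds / (1 + Posterior odds)
       = 10.83 / (1 + 10.83)
       = 10.83 / 11.83
       = 0.9155

The evidence increased P(H₁) from 0.7403 to 0.9155.


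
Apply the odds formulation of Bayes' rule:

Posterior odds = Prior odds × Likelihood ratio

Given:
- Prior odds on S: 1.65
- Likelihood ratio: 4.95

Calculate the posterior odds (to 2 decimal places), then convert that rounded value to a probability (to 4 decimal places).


Step 1: Calculate posterior odds
Posterior odds = Prior odds × LR
               = 1.65 × 4.95
               = 8.17

Step 2: Convert to probability
P(S|E) = Posterior odds / (1 + Posterior odds)
       = 8.17 / (1 + 8.17)
       = 8.17 / 9.17
       = 0.8909

The evidence increased P(S) from 0.6226 to 0.8909.


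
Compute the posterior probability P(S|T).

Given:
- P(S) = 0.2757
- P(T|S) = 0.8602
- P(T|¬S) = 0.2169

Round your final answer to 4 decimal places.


Bayes' theorem: P(S|T) = P(T|S) × P(S) / P(T)

Step 1: Calculate P(T) using law of total probability
P(T) = P(T|S)P(S) + P(T|¬S)P(¬S)
     = 0.8602 × 0.2757 + 0.2169 × 0.7243
     = 0.23715714 + 0.15710067
     = 0.39425781

Step 2: Apply Bayes' theorem
P(S|T) = P(T|S) × P(S) / P(T)
       = 0.23715714 / 0.39425781
       = 0.6015


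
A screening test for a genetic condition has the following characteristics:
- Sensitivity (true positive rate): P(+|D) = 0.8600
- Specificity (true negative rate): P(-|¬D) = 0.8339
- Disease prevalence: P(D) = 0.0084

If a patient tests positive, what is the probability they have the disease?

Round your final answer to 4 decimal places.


Let D = has disease, + = positive test

Given:
- P(D) = 0.0084 (prevalence)
- P(+|D) = 0.8600 (sensitivity)
- P(-|¬D) = 0.8339 (specificity)
- P(+|¬D) = 0.1661 (false positive rate = 1 - specificity)

Step 1: Find P(+)
P(+) = P(+|D)P(D) + P(+|¬D)P(¬D)
     = 0.8600 × 0.0084 + 0.1661 × 0.9916
     = 0.00722400 + 0.16470476
     = 0.17192876

Step 2: Apply Bayes' theorem for P(D|+)
P(D|+) = P(+|D)P(D) / P(+)
       = 0.00722400 / 0.17192876
       = 0.0420


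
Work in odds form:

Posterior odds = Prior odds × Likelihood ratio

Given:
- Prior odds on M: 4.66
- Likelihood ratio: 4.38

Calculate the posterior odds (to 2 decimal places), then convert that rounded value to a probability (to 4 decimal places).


Step 1: Calculate posterior odds
Posterior odds = Prior odds × LR
               = 4.66 × 4.38
               = 20.41

Step 2: Convert to probability
P(M|E) = Posterior odds / (1 + Posterior odds)
       = 20.41 / (1 + 20.41)
       = 20.41 / 21.41
       = 0.9533

The evidence increased P(M) from 0.8233 to 0.9533.


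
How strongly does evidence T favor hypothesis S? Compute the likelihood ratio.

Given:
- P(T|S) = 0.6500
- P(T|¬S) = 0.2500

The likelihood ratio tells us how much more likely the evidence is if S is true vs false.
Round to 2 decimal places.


Likelihood Ratio (LR) = P(T|S) / P(T|¬S)

LR = 0.6500 / 0.2500
   = 2.60

The evidence is 2.60 times more likely if S is true than if S is false.
Since LR > 1, the evidence supports S over ¬S.


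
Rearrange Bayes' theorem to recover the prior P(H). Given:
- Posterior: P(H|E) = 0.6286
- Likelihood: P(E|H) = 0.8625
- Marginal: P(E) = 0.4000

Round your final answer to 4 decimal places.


From Bayes' theorem: P(H|E) = P(E|H) × P(H) / P(E)

Rearranging for P(H):
P(H) = P(H|E) × P(E) / P(E|H)
     = 0.6286 × 0.4000 / 0.8625
     = 0.25144000 / 0.8625
     = 0.2915


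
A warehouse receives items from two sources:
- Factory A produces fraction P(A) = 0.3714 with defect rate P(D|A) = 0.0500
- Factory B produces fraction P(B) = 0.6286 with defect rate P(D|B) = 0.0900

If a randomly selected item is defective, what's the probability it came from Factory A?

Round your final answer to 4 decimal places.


Let A = from Factory A, D = defective

Given:
- P(A) = 0.3714, P(B) = 0.6286
- P(D|A) = 0.0500, P(D|B) = 0.0900

Step 1: Find P(D)
P(D) = P(D|A)P(A) + P(D|B)P(B)
     = 0.0500 × 0.3714 + 0.0900 × 0.6286
     = 0.01857000 + 0.05657400
     = 0.07514400

Step 2: Apply Bayes' theorem
P(A|D) = P(D|A)P(A) / P(D)
       = 0.01857000 / 0.07514400
       = 0.2471


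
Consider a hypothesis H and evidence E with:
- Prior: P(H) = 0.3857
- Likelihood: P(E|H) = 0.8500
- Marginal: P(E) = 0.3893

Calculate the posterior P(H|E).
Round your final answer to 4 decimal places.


Using Bayes' theorem:

P(H|E) = P(E|H) × P(H) / P(E)
       = 0.8500 × 0.3857 / 0.3893
       = 0.32784500 / 0.3893
       = 0.8421

The evidence strengthens our belief in H.
Prior: 0.3857 → Posterior: 0.8421


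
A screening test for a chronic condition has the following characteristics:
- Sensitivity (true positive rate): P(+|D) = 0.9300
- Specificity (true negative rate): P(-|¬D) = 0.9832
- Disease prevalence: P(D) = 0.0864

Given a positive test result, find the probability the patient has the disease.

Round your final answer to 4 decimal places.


Let D = has disease, + = positive test

Given:
- P(D) = 0.0864 (prevalence)
- P(+|D) = 0.9300 (sensitivity)
- P(-|¬D) = 0.9832 (specificity)
- P(+|¬D) = 0.0168 (false positive rate = 1 - specificity)

Step 1: Find P(+)
P(+) = P(+|D)P(D) + P(+|¬D)P(¬D)
     = 0.9300 × 0.0864 + 0.0168 × 0.9136
     = 0.08035200 + 0.01534848
     = 0.09570048

Step 2: Apply Bayes' theorem for P(D|+)
P(D|+) = P(+|D)P(D) / P(+)
       = 0.08035200 / 0.09570048
       = 0.8396


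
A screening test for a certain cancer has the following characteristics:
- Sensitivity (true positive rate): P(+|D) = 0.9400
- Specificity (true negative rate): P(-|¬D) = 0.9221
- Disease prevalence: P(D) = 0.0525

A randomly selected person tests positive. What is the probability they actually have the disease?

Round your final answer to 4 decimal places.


Let D = has disease, + = positive test

Given:
- P(D) = 0.0525 (prevalence)
- P(+|D) = 0.9400 (sensitivity)
- P(-|¬D) = 0.9221 (specificity)
- P(+|¬D) = 0.0779 (false positive rate = 1 - specificity)

Step 1: Find P(+)
P(+) = P(+|D)P(D) + P(+|¬D)P(¬D)
     = 0.9400 × 0.0525 + 0.0779 × 0.9475
     = 0.04935000 + 0.07381025
     = 0.12316025

Step 2: Apply Bayes' theorem for P(D|+)
P(D|+) = P(+|D)P(D) / P(+)
       = 0.04935000 / 0.12316025
       = 0.4007


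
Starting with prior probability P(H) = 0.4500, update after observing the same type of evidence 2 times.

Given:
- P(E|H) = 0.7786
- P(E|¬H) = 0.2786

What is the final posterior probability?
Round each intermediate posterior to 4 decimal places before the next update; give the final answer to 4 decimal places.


Sequential Bayesian updating:

Initial prior: P(H) = 0.4500

Update 1:
  P(E) = 0.7786 × 0.4500 + 0.2786 × 0.5500 = 0.35037000 + 0.15323000 = 0.50360000
  P(H|E) = 0.35037000 / 0.50360000 = 0.6957

Update 2:
  P(E) = 0.7786 × 0.6957 + 0.2786 × 0.3043 = 0.54167202 + 0.08477798 = 0.62645000
  P(H|E) = 0.54167202 / 0.62645000 = 0.8647

Final posterior: 0.8647


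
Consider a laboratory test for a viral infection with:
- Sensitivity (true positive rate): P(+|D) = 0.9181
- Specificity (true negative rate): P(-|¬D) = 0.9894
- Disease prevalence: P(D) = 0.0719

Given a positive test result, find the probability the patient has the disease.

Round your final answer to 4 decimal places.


Let D = has disease, + = positive test

Given:
- P(D) = 0.0719 (prevalence)
- P(+|D) = 0.9181 (sensitivity)
- P(-|¬D) = 0.9894 (specificity)
- P(+|¬D) = 0.0106 (false positive rate = 1 - specificity)

Step 1: Find P(+)
P(+) = P(+|D)P(D) + P(+|¬D)P(¬D)
     = 0.9181 × 0.0719 + 0.0106 × 0.9281
     = 0.06601139 + 0.00983786
     = 0.07584925

Step 2: Apply Bayes' theorem for P(D|+)
P(D|+) = P(+|D)P(D) / P(+)
       = 0.06601139 / 0.07584925
       = 0.8703


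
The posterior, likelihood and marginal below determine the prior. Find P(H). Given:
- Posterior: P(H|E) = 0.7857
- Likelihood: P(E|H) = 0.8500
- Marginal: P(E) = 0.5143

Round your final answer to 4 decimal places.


From Bayes' theorem: P(H|E) = P(E|H) × P(H) / P(E)

Rearranging for P(H):
P(H) = P(H|E) × P(E) / P(E|H)
     = 0.7857 × 0.5143 / 0.8500
     = 0.40408551 / 0.8500
     = 0.4754


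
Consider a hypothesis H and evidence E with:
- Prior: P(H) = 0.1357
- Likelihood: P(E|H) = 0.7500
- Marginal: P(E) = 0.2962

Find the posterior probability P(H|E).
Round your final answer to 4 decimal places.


Using Bayes' theorem:

P(H|E) = P(E|H) × P(H) / P(E)
       = 0.7500 × 0.1357 / 0.2962
       = 0.10177500 / 0.2962
       = 0.3436

The evidence strengthens our belief in H.
Prior: 0.1357 → Posterior: 0.3436


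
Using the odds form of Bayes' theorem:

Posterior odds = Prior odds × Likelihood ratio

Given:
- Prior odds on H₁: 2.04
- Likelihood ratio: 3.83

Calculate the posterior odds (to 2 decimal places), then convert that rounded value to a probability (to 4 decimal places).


Step 1: Calculate posterior odds
Posterior odds = Prior odds × LR
               = 2.04 × 3.83
               = 7.81

Step 2: Convert to probability
P(H₁|E) = Posterior odds / (1 + Posterior odds)
       = 7.81 / (1 + 7.81)
       = 7.81 / 8.81
       = 0.8865

The evidence increased P(H₁) from 0.6711 to 0.8865.


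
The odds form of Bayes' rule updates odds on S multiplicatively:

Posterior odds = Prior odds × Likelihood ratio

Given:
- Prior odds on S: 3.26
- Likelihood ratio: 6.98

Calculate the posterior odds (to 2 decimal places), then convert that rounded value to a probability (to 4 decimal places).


Step 1: Calculate posterior odds
Posterior odds = Prior odds × LR
               = 3.26 × 6.98
               = 22.75

Step 2: Convert to probability
P(S|E) = Posterior odds / (1 + Posterior odds)
       = 22.75 / (1 + 22.75)
       = 22.75 / 23.75
       = 0.9579

The evidence increased P(S) from 0.7653 to 0.9579.


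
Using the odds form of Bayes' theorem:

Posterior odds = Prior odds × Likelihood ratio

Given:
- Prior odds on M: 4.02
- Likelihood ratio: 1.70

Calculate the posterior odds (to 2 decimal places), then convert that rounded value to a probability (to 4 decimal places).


Step 1: Calculate posterior odds
Posterior odds = Prior odds × LR
               = 4.02 × 1.70
               = 6.83

Step 2: Convert to probability
P(M|E) = Posterior odds / (1 + Posterior odds)
       = 6.83 / (1 + 6.83)
       = 6.83 / 7.83
       = 0.8723

The evidence increased P(M) from 0.8008 to 0.8723.


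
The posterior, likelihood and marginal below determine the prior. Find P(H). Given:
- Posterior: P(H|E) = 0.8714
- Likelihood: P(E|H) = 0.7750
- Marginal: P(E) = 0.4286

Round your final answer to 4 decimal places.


From Bayes' theorem: P(H|E) = P(E|H) × P(H) / P(E)

Rearranging for P(H):
P(H) = P(H|E) × P(E) / P(E|H)
     = 0.8714 × 0.4286 / 0.7750
     = 0.37348204 / 0.7750
     = 0.4819


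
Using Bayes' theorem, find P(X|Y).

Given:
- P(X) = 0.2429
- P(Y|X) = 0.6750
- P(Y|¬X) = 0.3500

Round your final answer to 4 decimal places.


Bayes' theorem: P(X|Y) = P(Y|X) × P(X) / P(Y)

Step 1: Calculate P(Y) using law of total probability
P(Y) = P(Y|X)P(X) + P(Y|¬X)P(¬X)
     = 0.6750 × 0.2429 + 0.3500 × 0.7571
     = 0.16395750 + 0.26498500
     = 0.42894250

Step 2: Apply Bayes' theorem
P(X|Y) = P(Y|X) × P(X) / P(Y)
       = 0.16395750 / 0.42894250
       = 0.3822


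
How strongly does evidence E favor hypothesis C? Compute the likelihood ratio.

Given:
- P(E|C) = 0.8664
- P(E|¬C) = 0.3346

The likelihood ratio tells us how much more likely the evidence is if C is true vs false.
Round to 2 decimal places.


Likelihood Ratio (LR) = P(E|C) / P(E|¬C)

LR = 0.8664 / 0.3346
   = 2.59

The evidence is 2.59 times more likely if C is true than if C is false.
Since LR > 1, the evidence supports C over ¬C.


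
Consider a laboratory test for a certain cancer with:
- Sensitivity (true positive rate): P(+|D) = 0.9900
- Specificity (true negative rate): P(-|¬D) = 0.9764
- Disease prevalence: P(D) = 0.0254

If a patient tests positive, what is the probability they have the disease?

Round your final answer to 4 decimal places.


Let D = has disease, + = positive test

Given:
- P(D) = 0.0254 (prevalence)
- P(+|D) = 0.9900 (sensitivity)
- P(-|¬D) = 0.9764 (specificity)
- P(+|¬D) = 0.0236 (false positive rate = 1 - specificity)

Step 1: Find P(+)
P(+) = P(+|D)P(D) + P(+|¬D)P(¬D)
     = 0.9900 × 0.0254 + 0.0236 × 0.9746
     = 0.02514600 + 0.02300056
     = 0.04814656

Step 2: Apply Bayes' theorem for P(D|+)
P(D|+) = P(+|D)P(D) / P(+)
       = 0.02514600 / 0.04814656
       = 0.5223


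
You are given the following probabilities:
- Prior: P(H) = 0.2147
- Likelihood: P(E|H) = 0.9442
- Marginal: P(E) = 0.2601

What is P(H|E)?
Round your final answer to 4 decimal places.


Using Bayes' theorem:

P(H|E) = P(E|H) × P(H) / P(E)
       = 0.9442 × 0.2147 / 0.2601
       = 0.20271974 / 0.2601
       = 0.7794

The evidence strengthens our belief in H.
Prior: 0.2147 → Posterior: 0.7794


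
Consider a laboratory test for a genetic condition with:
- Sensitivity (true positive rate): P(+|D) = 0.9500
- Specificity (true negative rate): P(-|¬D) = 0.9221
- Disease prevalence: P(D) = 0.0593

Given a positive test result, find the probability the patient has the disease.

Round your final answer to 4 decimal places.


Let D = has disease, + = positive test

Given:
- P(D) = 0.0593 (prevalence)
- P(+|D) = 0.9500 (sensitivity)
- P(-|¬D) = 0.9221 (specificity)
- P(+|¬D) = 0.0779 (false positive rate = 1 - specificity)

Step 1: Find P(+)
P(+) = P(+|D)P(D) + P(+|¬D)P(¬D)
     = 0.9500 × 0.0593 + 0.0779 × 0.9407
     = 0.05633500 + 0.07328053
     = 0.12961553

Step 2: Apply Bayes' theorem for P(D|+)
P(D|+) = P(+|D)P(D) / P(+)
       = 0.05633500 / 0.12961553
       = 0.4346


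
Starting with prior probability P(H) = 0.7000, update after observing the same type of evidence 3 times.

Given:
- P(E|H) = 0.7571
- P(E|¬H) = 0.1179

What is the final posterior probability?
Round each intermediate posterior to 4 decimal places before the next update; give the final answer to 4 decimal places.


Sequential Bayesian updating:

Initial prior: P(H) = 0.7000

Update 1:
  P(E) = 0.7571 × 0.7000 + 0.1179 × 0.3000 = 0.52997000 + 0.03537000 = 0.56534000
  P(H|E) = 0.52997000 / 0.56534000 = 0.9374

Update 2:
  P(E) = 0.7571 × 0.9374 + 0.1179 × 0.0626 = 0.70970554 + 0.00738054 = 0.71708608
  P(H|E) = 0.70970554 / 0.71708608 = 0.9897

Update 3:
  P(E) = 0.7571 × 0.9897 + 0.1179 × 0.0103 = 0.74930187 + 0.00121437 = 0.75051624
  P(H|E) = 0.74930187 / 0.75051624 = 0.9984

Final posterior: 0.9984


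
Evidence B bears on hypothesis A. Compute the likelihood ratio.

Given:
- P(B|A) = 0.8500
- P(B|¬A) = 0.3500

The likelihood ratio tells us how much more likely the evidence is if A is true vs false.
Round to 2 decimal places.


Likelihood Ratio (LR) = P(B|A) / P(B|¬A)

LR = 0.8500 / 0.3500
   = 2.43

The evidence is 2.43 times more likely if A is true than if A is false.
Since LR > 1, the evidence supports A over ¬A.


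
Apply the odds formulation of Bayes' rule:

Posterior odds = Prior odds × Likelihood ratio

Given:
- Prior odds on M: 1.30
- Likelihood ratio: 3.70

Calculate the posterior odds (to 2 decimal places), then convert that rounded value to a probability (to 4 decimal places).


Step 1: Calculate posterior odds
Posterior odds = Prior odds × LR
               = 1.30 × 3.70
               = 4.81

Step 2: Convert to probability
P(M|E) = Posterior odds / (1 + Posterior odds)
       = 4.81 / (1 + 4.81)
       = 4.81 / 5.81
       = 0.8279

The evidence increased P(M) from 0.5652 to 0.8279.


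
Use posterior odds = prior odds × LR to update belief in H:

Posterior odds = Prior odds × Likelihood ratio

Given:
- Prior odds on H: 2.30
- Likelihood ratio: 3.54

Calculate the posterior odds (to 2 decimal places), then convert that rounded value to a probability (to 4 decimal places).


Step 1: Calculate posterior odds
Posterior odds = Prior odds × LR
               = 2.30 × 3.54
               = 8.14

Step 2: Convert to probability
P(H|E) = Posterior odds / (1 + Posterior odds)
       = 8.14 / (1 + 8.14)
       = 8.14 / 9.14
       = 0.8906

The evidence increased P(H) from 0.6970 to 0.8906.


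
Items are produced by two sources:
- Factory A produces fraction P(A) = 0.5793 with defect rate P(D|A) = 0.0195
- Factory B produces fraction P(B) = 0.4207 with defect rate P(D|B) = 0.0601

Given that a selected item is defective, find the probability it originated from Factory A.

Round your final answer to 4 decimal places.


Let A = from Factory A, D = defective

Given:
- P(A) = 0.5793, P(B) = 0.4207
- P(D|A) = 0.0195, P(D|B) = 0.0601

Step 1: Find P(D)
P(D) = P(D|A)P(A) + P(D|B)P(B)
     = 0.0195 × 0.5793 + 0.0601 × 0.4207
     = 0.01129635 + 0.02528407
     = 0.03658042

Step 2: Apply Bayes' theorem
P(A|D) = P(D|A)P(A) / P(D)
       = 0.01129635 / 0.03658042
       = 0.3088


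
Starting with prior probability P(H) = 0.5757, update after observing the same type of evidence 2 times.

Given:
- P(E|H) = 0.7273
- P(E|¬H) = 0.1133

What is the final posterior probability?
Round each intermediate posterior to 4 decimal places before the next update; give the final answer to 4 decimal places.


Sequential Bayesian updating:

Initial prior: P(H) = 0.5757

Update 1:
  P(E) = 0.7273 × 0.5757 + 0.1133 × 0.4243 = 0.41870661 + 0.04807319 = 0.46677980
  P(H|E) = 0.41870661 / 0.46677980 = 0.8970

Update 2:
  P(E) = 0.7273 × 0.8970 + 0.1133 × 0.1030 = 0.65238810 + 0.01166990 = 0.66405800
  P(H|E) = 0.65238810 / 0.66405800 = 0.9824

Final posterior: 0.9824


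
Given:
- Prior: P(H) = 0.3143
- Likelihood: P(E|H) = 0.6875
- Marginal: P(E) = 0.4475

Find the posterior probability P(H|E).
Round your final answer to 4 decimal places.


Using Bayes' theorem:

P(H|E) = P(E|H) × P(H) / P(E)
       = 0.6875 × 0.3143 / 0.4475
       = 0.21608125 / 0.4475
       = 0.4829

The evidence strengthens our belief in H.
Prior: 0.3143 → Posterior: 0.4829


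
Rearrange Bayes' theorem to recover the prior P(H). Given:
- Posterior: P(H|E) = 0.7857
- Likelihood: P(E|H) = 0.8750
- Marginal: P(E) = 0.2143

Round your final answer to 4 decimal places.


From Bayes' theorem: P(H|E) = P(E|H) × P(H) / P(E)

Rearranging for P(H):
P(H) = P(H|E) × P(E) / P(E|H)
     = 0.7857 × 0.2143 / 0.8750
     = 0.16837551 / 0.8750
     = 0.1924


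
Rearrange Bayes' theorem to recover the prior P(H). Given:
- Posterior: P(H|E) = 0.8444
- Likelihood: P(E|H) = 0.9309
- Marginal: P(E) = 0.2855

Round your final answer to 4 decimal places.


From Bayes' theorem: P(H|E) = P(E|H) × P(H) / P(E)

Rearranging for P(H):
P(H) = P(H|E) × P(E) / P(E|H)
     = 0.8444 × 0.2855 / 0.9309
     = 0.24107620 / 0.9309
     = 0.2590


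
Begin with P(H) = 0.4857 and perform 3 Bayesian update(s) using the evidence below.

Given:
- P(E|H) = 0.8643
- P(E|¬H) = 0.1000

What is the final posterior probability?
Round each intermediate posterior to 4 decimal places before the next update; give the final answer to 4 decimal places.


Sequential Bayesian updating:

Initial prior: P(H) = 0.4857

Update 1:
  P(E) = 0.8643 × 0.4857 + 0.1000 × 0.5143 = 0.41979051 + 0.05143000 = 0.47122051
  P(H|E) = 0.41979051 / 0.47122051 = 0.8909

Update 2:
  P(E) = 0.8643 × 0.8909 + 0.1000 × 0.1091 = 0.77000487 + 0.01091000 = 0.78091487
  P(H|E) = 0.77000487 / 0.78091487 = 0.9860

Update 3:
  P(E) = 0.8643 × 0.9860 + 0.1000 × 0.0140 = 0.85219980 + 0.00140000 = 0.85359980
  P(H|E) = 0.85219980 / 0.85359980 = 0.9984

Final posterior: 0.9984


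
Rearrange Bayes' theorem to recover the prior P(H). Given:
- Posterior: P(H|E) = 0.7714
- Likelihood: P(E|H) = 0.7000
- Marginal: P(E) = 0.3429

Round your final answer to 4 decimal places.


From Bayes' theorem: P(H|E) = P(E|H) × P(H) / P(E)

Rearranging for P(H):
P(H) = P(H|E) × P(E) / P(E|H)
     = 0.7714 × 0.3429 / 0.7000
     = 0.26451306 / 0.7000
     = 0.3779


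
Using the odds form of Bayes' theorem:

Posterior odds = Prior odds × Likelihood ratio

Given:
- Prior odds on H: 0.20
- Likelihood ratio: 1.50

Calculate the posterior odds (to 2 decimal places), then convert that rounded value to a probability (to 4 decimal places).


Step 1: Calculate posterior odds
Posterior odds = Prior odds × LR
               = 0.20 × 1.50
               = 0.30

Step 2: Convert to probability
P(H|E) = Posterior odds / (1 + Posterior odds)
       = 0.30 / (1 + 0.30)
       = 0.30 / 1.30
       = 0.2308

The evidence increased P(H) from 0.1667 to 0.2308.


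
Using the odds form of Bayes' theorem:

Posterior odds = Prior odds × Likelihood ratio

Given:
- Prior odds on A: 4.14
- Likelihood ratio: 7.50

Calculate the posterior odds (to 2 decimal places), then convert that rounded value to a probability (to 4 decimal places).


Step 1: Calculate posterior odds
Posterior odds = Prior odds × LR
               = 4.14 × 7.50
               = 31.05

Step 2: Convert to probability
P(A|E) = Posterior odds / (1 + Posterior odds)
       = 31.05 / (1 + 31.05)
       = 31.05 / 32.05
       = 0.9688

The evidence increased P(A) from 0.8054 to 0.9688.


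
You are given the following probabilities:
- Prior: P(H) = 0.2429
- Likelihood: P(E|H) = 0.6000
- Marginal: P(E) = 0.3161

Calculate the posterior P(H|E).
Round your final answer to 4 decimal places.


Using Bayes' theorem:

P(H|E) = P(E|H) × P(H) / P(E)
       = 0.6000 × 0.2429 / 0.3161
       = 0.14574000 / 0.3161
       = 0.4611

The evidence strengthens our belief in H.
Prior: 0.2429 → Posterior: 0.4611


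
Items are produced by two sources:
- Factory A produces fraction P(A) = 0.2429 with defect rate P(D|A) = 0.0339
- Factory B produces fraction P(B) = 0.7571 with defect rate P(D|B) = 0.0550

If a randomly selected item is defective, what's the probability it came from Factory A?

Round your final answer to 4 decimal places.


Let A = from Factory A, D = defective

Given:
- P(A) = 0.2429, P(B) = 0.7571
- P(D|A) = 0.0339, P(D|B) = 0.0550

Step 1: Find P(D)
P(D) = P(D|A)P(A) + P(D|B)P(B)
     = 0.0339 × 0.2429 + 0.0550 × 0.7571
     = 0.00823431 + 0.04164050
     = 0.04987481

Step 2: Apply Bayes' theorem
P(A|D) = P(D|A)P(A) / P(D)
       = 0.00823431 / 0.04987481
       = 0.1651


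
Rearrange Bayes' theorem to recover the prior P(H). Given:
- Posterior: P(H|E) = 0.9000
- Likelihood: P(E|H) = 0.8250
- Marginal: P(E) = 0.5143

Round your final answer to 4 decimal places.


From Bayes' theorem: P(H|E) = P(E|H) × P(H) / P(E)

Rearranging for P(H):
P(H) = P(H|E) × P(E) / P(E|H)
     = 0.9000 × 0.5143 / 0.8250
     = 0.46287000 / 0.8250
     = 0.5611


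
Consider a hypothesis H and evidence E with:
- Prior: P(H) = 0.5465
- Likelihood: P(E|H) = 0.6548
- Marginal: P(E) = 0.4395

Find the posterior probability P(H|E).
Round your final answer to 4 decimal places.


Using Bayes' theorem:

P(H|E) = P(E|H) × P(H) / P(E)
       = 0.6548 × 0.5465 / 0.4395
       = 0.35784820 / 0.4395
       = 0.8142

The evidence strengthens our belief in H.
Prior: 0.5465 → Posterior: 0.8142


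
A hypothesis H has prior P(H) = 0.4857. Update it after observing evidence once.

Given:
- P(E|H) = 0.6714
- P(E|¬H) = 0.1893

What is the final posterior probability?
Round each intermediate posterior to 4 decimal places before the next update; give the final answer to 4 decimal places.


Sequential Bayesian updating:

Initial prior: P(H) = 0.4857

Update 1:
  P(E) = 0.6714 × 0.4857 + 0.1893 × 0.5143 = 0.32609898 + 0.09735699 = 0.42345597
  P(H|E) = 0.32609898 / 0.42345597 = 0.7701

Final posterior: 0.7701


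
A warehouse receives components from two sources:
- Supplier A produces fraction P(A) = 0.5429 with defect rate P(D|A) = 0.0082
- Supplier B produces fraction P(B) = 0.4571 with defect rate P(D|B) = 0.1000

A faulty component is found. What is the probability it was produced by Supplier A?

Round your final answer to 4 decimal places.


Let A = from Supplier A, D = faulty

Given:
- P(A) = 0.5429, P(B) = 0.4571
- P(D|A) = 0.0082, P(D|B) = 0.1000

Step 1: Find P(D)
P(D) = P(D|A)P(A) + P(D|B)P(B)
     = 0.0082 × 0.5429 + 0.1000 × 0.4571
     = 0.00445178 + 0.04571000
     = 0.05016178

Step 2: Apply Bayes' theorem
P(A|D) = P(D|A)P(A) / P(D)
       = 0.00445178 / 0.05016178
       = 0.0887


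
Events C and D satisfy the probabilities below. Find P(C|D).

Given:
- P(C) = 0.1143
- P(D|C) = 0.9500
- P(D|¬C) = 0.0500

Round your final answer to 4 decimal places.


Bayes' theorem: P(C|D) = P(D|C) × P(C) / P(D)

Step 1: Calculate P(D) using law of total probability
P(D) = P(D|C)P(C) + P(D|¬C)P(¬C)
     = 0.9500 × 0.1143 + 0.0500 × 0.8857
     = 0.10858500 + 0.04428500
     = 0.15287000

Step 2: Apply Bayes' theorem
P(C|D) = P(D|C) × P(C) / P(D)
       = 0.10858500 / 0.15287000
       = 0.7103


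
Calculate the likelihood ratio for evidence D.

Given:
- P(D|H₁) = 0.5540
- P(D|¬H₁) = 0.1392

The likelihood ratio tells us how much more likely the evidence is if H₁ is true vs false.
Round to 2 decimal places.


Likelihood Ratio (LR) = P(D|H₁) / P(D|¬H₁)

LR = 0.5540 / 0.1392
   = 3.98

The evidence is 3.98 times more likely if H₁ is true than if H₁ is false.
LR > 1, so observing D raises the odds in favor of H₁.


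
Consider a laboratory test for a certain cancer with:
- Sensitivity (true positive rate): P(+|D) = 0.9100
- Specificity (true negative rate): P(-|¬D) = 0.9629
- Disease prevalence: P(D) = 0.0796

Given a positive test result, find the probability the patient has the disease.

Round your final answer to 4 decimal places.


Let D = has disease, + = positive test

Given:
- P(D) = 0.0796 (prevalence)
- P(+|D) = 0.9100 (sensitivity)
- P(-|¬D) = 0.9629 (specificity)
- P(+|¬D) = 0.0371 (false positive rate = 1 - specificity)

Step 1: Find P(+)
P(+) = P(+|D)P(D) + P(+|¬D)P(¬D)
     = 0.9100 × 0.0796 + 0.0371 × 0.9204
     = 0.07243600 + 0.03414684
     = 0.10658284

Step 2: Apply Bayes' theorem for P(D|+)
P(D|+) = P(+|D)P(D) / P(+)
       = 0.07243600 / 0.10658284
       = 0.6796


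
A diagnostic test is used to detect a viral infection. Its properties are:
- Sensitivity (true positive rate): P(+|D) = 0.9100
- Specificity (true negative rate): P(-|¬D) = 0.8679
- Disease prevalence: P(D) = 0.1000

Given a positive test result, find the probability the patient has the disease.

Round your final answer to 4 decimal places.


Let D = has disease, + = positive test

Given:
- P(D) = 0.1000 (prevalence)
- P(+|D) = 0.9100 (sensitivity)
- P(-|¬D) = 0.8679 (specificity)
- P(+|¬D) = 0.1321 (false positive rate = 1 - specificity)

Step 1: Find P(+)
P(+) = P(+|D)P(D) + P(+|¬D)P(¬D)
     = 0.9100 × 0.1000 + 0.1321 × 0.9000
     = 0.09100000 + 0.11889000
     = 0.20989000

Step 2: Apply Bayes' theorem for P(D|+)
P(D|+) = P(+|D)P(D) / P(+)
       = 0.09100000 / 0.20989000
       = 0.4336


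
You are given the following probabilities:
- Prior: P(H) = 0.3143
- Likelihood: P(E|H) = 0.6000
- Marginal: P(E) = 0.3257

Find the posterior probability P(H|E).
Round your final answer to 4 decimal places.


Using Bayes' theorem:

P(H|E) = P(E|H) × P(H) / P(E)
       = 0.6000 × 0.3143 / 0.3257
       = 0.18858000 / 0.3257
       = 0.5790

The evidence strengthens our belief in H.
Prior: 0.3143 → Posterior: 0.5790


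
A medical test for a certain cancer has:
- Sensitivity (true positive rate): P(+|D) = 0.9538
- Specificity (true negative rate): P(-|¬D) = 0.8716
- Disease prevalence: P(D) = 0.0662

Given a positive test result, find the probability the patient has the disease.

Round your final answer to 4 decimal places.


Let D = has disease, + = positive test

Given:
- P(D) = 0.0662 (prevalence)
- P(+|D) = 0.9538 (sensitivity)
- P(-|¬D) = 0.8716 (specificity)
- P(+|¬D) = 0.1284 (false positive rate = 1 - specificity)

Step 1: Find P(+)
P(+) = P(+|D)P(D) + P(+|¬D)P(¬D)
     = 0.9538 × 0.0662 + 0.1284 × 0.9338
     = 0.06314156 + 0.11989992
     = 0.18304148

Step 2: Apply Bayes' theorem for P(D|+)
P(D|+) = P(+|D)P(D) / P(+)
       = 0.06314156 / 0.18304148
       = 0.3450


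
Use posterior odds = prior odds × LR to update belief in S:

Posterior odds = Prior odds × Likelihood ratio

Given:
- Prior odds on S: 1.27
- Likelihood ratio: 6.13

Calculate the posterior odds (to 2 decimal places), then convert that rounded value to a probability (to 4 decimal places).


Step 1: Calculate posterior odds
Posterior odds = Prior odds × LR
               = 1.27 × 6.13
               = 7.79

Step 2: Convert to probability
P(S|E) = Posterior odds / (1 + Posterior odds)
       = 7.79 / (1 + 7.79)
       = 7.79 / 8.79
       = 0.8862

The evidence increased P(S) from 0.5595 to 0.8862.


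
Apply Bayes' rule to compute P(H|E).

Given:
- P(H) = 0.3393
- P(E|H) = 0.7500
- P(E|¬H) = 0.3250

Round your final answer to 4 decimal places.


Bayes' theorem: P(H|E) = P(E|H) × P(H) / P(E)

Step 1: Calculate P(E) using law of total probability
P(E) = P(E|H)P(H) + P(E|¬H)P(¬H)
     = 0.7500 × 0.3393 + 0.3250 × 0.6607
     = 0.25447500 + 0.21472750
     = 0.46920250

Step 2: Apply Bayes' theorem
P(H|E) = P(E|H) × P(H) / P(E)
       = 0.25447500 / 0.46920250
       = 0.5424


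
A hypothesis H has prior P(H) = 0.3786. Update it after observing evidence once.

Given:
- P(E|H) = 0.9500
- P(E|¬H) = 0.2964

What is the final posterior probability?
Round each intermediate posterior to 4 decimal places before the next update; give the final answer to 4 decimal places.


Sequential Bayesian updating:

Initial prior: P(H) = 0.3786

Update 1:
  P(E) = 0.9500 × 0.3786 + 0.2964 × 0.6214 = 0.35967000 + 0.18418296 = 0.54385296
  P(H|E) = 0.35967000 / 0.54385296 = 0.6613

Final posterior: 0.6613


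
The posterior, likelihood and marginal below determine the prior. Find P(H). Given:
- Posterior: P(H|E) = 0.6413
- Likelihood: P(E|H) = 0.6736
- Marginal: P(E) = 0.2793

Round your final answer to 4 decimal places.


From Bayes' theorem: P(H|E) = P(E|H) × P(H) / P(E)

Rearranging for P(H):
P(H) = P(H|E) × P(E) / P(E|H)
     = 0.6413 × 0.2793 / 0.6736
     = 0.17911509 / 0.6736
     = 0.2659


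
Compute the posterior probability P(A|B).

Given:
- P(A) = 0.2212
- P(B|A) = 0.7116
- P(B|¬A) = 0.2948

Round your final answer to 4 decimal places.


Bayes' theorem: P(A|B) = P(B|A) × P(A) / P(B)

Step 1: Calculate P(B) using law of total probability
P(B) = P(B|A)P(A) + P(B|¬A)P(¬A)
     = 0.7116 × 0.2212 + 0.2948 × 0.7788
     = 0.15740592 + 0.22959024
     = 0.38699616

Step 2: Apply Bayes' theorem
P(A|B) = P(B|A) × P(A) / P(B)
       = 0.15740592 / 0.38699616
       = 0.4067


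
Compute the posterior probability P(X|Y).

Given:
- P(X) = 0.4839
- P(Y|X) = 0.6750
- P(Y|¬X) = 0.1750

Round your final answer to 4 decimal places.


Bayes' theorem: P(X|Y) = P(Y|X) × P(X) / P(Y)

Step 1: Calculate P(Y) using law of total probability
P(Y) = P(Y|X)P(X) + P(Y|¬X)P(¬X)
     = 0.6750 × 0.4839 + 0.1750 × 0.5161
     = 0.32663250 + 0.09031750
     = 0.41695000

Step 2: Apply Bayes' theorem
P(X|Y) = P(Y|X) × P(X) / P(Y)
       = 0.32663250 / 0.41695000
       = 0.7834
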